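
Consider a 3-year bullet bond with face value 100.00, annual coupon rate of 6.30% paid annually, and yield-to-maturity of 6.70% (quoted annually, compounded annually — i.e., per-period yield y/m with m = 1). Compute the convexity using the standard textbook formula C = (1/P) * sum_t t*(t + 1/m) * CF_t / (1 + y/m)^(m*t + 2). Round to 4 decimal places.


Coupon per period c = face * coupon_rate / m = 6.300000
Periods per year m = 1; per-period yield y/m = 0.067000
Number of cashflows N = 3
Cashflows (t years, CF_t, discount factor 1/(1+y/m)^(m*t), PV):
  t = 1.0000: CF_t = 6.300000, DF = 0.937207, PV = 5.904405
  t = 2.0000: CF_t = 6.300000, DF = 0.878357, PV = 5.533650
  t = 3.0000: CF_t = 106.300000, DF = 0.823203, PV = 87.506438
Price P = sum_t PV_t = 98.944493
Convexity numerator sum_t t*(t + 1/m) * CF_t / (1+y/m)^(m*t + 2):
  t = 1.0000: term = 10.372353
  t = 2.0000: term = 29.163129
  t = 3.0000: term = 922.342909
Convexity = (1/P) * sum = 961.878392 / 98.944493 = 9.721394

Answer: Convexity = 9.7214


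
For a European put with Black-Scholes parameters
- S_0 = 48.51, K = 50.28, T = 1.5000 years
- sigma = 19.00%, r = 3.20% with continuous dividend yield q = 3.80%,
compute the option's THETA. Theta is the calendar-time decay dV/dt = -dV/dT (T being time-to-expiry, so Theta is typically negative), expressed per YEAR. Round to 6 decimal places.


Answer: Theta = -1.384556

Derivation:
d1 = -0.0763313494; d2 = -0.3090328750
phi(d1) = 0.3977817581; exp(-qT) = 0.9445940694; exp(-rT) = 0.9531337871
Theta = -S*exp(-qT)*phi(d1)*sigma/(2*sqrt(T)) + r*K*exp(-rT)*N(-d2) - q*S*exp(-qT)*N(-d1)
N(-d1) = 0.5304222573; N(-d2) = 0.6213517403; sqrt(T) = 1.2247448714
Term 1 = -48.5100 * 0.9445940694 * 0.3977817581 * 0.1900 / (2 * 1.2247448714) = -1.4138369509
Term 2 = 0.0320 * 50.2800 * 0.9531337871 * 0.6213517403 = 0.9528765325
Term 3 = -0.0380 * 48.5100 * 0.9445940694 * 0.5304222573 = -0.9235955361
Theta = -1.4138369509 + (0.9528765325) + (-0.9235955361) = -1.384556


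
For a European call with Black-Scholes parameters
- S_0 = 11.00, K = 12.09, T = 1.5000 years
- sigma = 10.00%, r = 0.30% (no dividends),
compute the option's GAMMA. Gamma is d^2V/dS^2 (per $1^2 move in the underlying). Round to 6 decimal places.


d1 = -0.6734740741; d2 = -0.7959485613
phi(d1) = 0.3179941803; exp(-qT) = 1.0000000000; exp(-rT) = 0.9955101098
Gamma = exp(-qT) * phi(d1) / (S * sigma * sqrt(T)) = 1.0000000000 * 0.3179941803 / (11.0000 * 0.1000 * 1.2247448714) = 0.236037

Answer: Gamma = 0.236037


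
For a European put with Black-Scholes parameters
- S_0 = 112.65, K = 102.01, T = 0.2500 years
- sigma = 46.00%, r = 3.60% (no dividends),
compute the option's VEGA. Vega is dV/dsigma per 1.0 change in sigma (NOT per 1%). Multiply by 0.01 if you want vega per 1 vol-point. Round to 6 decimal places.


d1 = 0.5854992138; d2 = 0.3554992138
phi(d1) = 0.3361011247; exp(-qT) = 1.0000000000; exp(-rT) = 0.9910403788
Vega = S * exp(-qT) * phi(d1) * sqrt(T) = 112.6500 * 1.0000000000 * 0.3361011247 * 0.5000000000 = 18.930896

Answer: Vega = 18.930896


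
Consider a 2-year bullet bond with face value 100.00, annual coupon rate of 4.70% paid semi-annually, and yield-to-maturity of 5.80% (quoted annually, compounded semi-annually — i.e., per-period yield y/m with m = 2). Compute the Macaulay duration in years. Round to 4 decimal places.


Answer: Macaulay duration = 1.9314 years

Derivation:
Coupon per period c = face * coupon_rate / m = 2.350000
Periods per year m = 2; per-period yield y/m = 0.029000
Number of cashflows N = 4
Cashflows (t years, CF_t, discount factor 1/(1+y/m)^(m*t), PV):
  t = 0.5000: CF_t = 2.350000, DF = 0.971817, PV = 2.283771
  t = 1.0000: CF_t = 2.350000, DF = 0.944429, PV = 2.219408
  t = 1.5000: CF_t = 2.350000, DF = 0.917812, PV = 2.156859
  t = 2.0000: CF_t = 102.350000, DF = 0.891946, PV = 91.290660
Price P = sum_t PV_t = 97.950698
Macaulay numerator sum_t t * PV_t:
  t * PV_t at t = 0.5000: 1.141885
  t * PV_t at t = 1.0000: 2.219408
  t * PV_t at t = 1.5000: 3.235288
  t * PV_t at t = 2.0000: 182.581320
Macaulay duration D = (sum_t t * PV_t) / P = 189.177902 / 97.950698 = 1.931358


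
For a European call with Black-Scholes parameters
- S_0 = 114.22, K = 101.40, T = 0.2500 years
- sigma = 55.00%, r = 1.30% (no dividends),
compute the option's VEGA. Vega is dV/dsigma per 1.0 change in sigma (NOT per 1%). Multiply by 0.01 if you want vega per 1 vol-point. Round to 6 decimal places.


Answer: Vega = 19.231304

Derivation:
d1 = 0.5822393530; d2 = 0.3072393530
phi(d1) = 0.3367414461; exp(-qT) = 1.0000000000; exp(-rT) = 0.9967552755
Vega = S * exp(-qT) * phi(d1) * sqrt(T) = 114.2200 * 1.0000000000 * 0.3367414461 * 0.5000000000 = 19.231304


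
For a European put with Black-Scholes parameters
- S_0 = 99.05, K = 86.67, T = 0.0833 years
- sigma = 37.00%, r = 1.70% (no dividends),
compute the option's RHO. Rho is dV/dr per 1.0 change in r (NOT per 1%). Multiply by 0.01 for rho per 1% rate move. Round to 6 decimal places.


Answer: Rho = -0.815444

Derivation:
d1 = 1.3169492939; d2 = 1.2101608582
phi(d1) = 0.1676098613; exp(-qT) = 1.0000000000; exp(-rT) = 0.9985849022
N(-d2) = 0.1131085872
Rho = -K*T*exp(-rT)*N(-d2) = -86.6700 * 0.0833 * 0.9985849022 * 0.1131085872 = -0.815444


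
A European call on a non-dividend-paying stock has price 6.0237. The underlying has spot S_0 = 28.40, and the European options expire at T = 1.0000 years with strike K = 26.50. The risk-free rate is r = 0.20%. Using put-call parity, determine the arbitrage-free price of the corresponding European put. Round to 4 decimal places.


Put-call parity: C - P = S_0 * exp(-qT) - K * exp(-rT).
S_0 * exp(-qT) = 28.4000 * 1.00000000 = 28.40000000
K * exp(-rT) = 26.5000 * 0.99800200 = 26.44705296
P = C - S*exp(-qT) + K*exp(-rT)
P = 6.0237 - 28.40000000 + 26.44705296 = 4.0708

Answer: Put price = 4.0708


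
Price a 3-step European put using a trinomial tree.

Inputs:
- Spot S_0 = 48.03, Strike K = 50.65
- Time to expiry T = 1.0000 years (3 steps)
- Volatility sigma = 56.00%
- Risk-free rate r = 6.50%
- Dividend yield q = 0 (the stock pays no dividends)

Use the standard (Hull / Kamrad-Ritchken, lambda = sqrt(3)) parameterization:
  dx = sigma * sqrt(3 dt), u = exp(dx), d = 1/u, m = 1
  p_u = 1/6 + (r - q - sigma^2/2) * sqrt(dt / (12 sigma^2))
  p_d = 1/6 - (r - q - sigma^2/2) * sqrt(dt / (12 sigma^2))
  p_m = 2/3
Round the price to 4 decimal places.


dt = T/N = 0.333333; dx = sigma*sqrt(3*dt) = 0.560000
u = exp(dx) = 1.750673; d = 1/u = 0.571209
p_u = 0.139345, p_m = 0.666667, p_d = 0.193988
Discount per step: exp(-r*dt) = 0.978566
Stock lattice S(k, j) with j the centered position index:
  k=0: S(0,+0) = 48.0300
  k=1: S(1,-1) = 27.4352; S(1,+0) = 48.0300; S(1,+1) = 84.0848
  k=2: S(2,-2) = 15.6712; S(2,-1) = 27.4352; S(2,+0) = 48.0300; S(2,+1) = 84.0848; S(2,+2) = 147.2049
  k=3: S(3,-3) = 8.9515; S(3,-2) = 15.6712; S(3,-1) = 27.4352; S(3,+0) = 48.0300; S(3,+1) = 84.0848; S(3,+2) = 147.2049; S(3,+3) = 257.7077
Terminal payoffs V(N, j) = max(K - S_T, 0):
  V(3,-3) = 41.698458; V(3,-2) = 34.978781; V(3,-1) = 23.214829; V(3,+0) = 2.620000; V(3,+1) = 0.000000; V(3,+2) = 0.000000; V(3,+3) = 0.000000
Backward induction: V(k, j) = exp(-r*dt) * [p_u * V(k+1, j+1) + p_m * V(k+1, j) + p_d * V(k+1, j-1)]
  V(2,-2) = exp(-r*dt) * [p_u*23.214829 + p_m*34.978781 + p_d*41.698458] = 33.900541
  V(2,-1) = exp(-r*dt) * [p_u*2.620000 + p_m*23.214829 + p_d*34.978781] = 22.142123
  V(2,+0) = exp(-r*dt) * [p_u*0.000000 + p_m*2.620000 + p_d*23.214829] = 6.116105
  V(2,+1) = exp(-r*dt) * [p_u*0.000000 + p_m*0.000000 + p_d*2.620000] = 0.497355
  V(2,+2) = exp(-r*dt) * [p_u*0.000000 + p_m*0.000000 + p_d*0.000000] = 0.000000
  V(1,-1) = exp(-r*dt) * [p_u*6.116105 + p_m*22.142123 + p_d*33.900541] = 21.714355
  V(1,+0) = exp(-r*dt) * [p_u*0.497355 + p_m*6.116105 + p_d*22.142123] = 8.261073
  V(1,+1) = exp(-r*dt) * [p_u*0.000000 + p_m*0.497355 + p_d*6.116105] = 1.485485
  V(0,+0) = exp(-r*dt) * [p_u*1.485485 + p_m*8.261073 + p_d*21.714355] = 9.713938

Answer: Price = V(0,0) = 9.7139


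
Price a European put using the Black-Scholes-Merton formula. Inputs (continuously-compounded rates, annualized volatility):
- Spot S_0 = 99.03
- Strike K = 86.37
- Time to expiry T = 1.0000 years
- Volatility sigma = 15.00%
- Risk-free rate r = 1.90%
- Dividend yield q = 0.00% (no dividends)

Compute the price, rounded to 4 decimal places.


d1 = (ln(S/K) + (r - q + 0.5*sigma^2) * T) / (sigma * sqrt(T)) = 1.11354961
d2 = d1 - sigma * sqrt(T) = 0.96354961
exp(-rT) = 0.98117936; exp(-qT) = 1.00000000
P = K * exp(-rT) * N(-d2) - S_0 * exp(-qT) * N(-d1)
N(-d1) = 0.13273623; N(-d2) = 0.16763589
P = 86.3700 * 0.98117936 * 0.16763589 - 99.0300 * 1.00000000 * 0.13273623 = 1.0613

Answer: Price = 1.0613


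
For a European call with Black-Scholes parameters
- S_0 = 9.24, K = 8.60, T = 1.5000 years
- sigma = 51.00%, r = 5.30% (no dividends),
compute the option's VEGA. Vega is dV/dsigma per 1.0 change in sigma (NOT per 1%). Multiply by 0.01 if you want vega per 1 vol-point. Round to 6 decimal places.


d1 = 0.5545047333; d2 = -0.0701151511
phi(d1) = 0.3420917569; exp(-qT) = 1.0000000000; exp(-rT) = 0.9235780200
Vega = S * exp(-qT) * phi(d1) * sqrt(T) = 9.2400 * 1.0000000000 * 0.3420917569 * 1.2247448714 = 3.871330

Answer: Vega = 3.871330


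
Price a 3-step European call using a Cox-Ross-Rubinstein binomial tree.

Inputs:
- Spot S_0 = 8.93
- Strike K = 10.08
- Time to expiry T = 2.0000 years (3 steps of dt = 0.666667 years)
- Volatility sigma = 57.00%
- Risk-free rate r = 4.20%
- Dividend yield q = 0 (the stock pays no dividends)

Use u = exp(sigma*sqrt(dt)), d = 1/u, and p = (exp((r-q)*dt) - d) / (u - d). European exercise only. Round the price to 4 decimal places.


Answer: Price = V(0,0) = 2.8617

Derivation:
dt = T/N = 0.666667
u = exp(sigma*sqrt(dt)) = 1.592656; d = 1/u = 0.627882
p = (exp((r-q)*dt) - d) / (u - d) = 0.415137
Discount per step: exp(-r*dt) = 0.972388
Stock lattice S(k, i) with i counting down-moves:
  k=0: S(0,0) = 8.9300
  k=1: S(1,0) = 14.2224; S(1,1) = 5.6070
  k=2: S(2,0) = 22.6514; S(2,1) = 8.9300; S(2,2) = 3.5205
  k=3: S(3,0) = 36.0759; S(3,1) = 14.2224; S(3,2) = 5.6070; S(3,3) = 2.2105
Terminal payoffs V(N, i) = max(S_T - K, 0):
  V(3,0) = 25.995918; V(3,1) = 4.142418; V(3,2) = 0.000000; V(3,3) = 0.000000
Backward induction: V(k, i) = exp(-r*dt) * [p * V(k+1, i) + (1-p) * V(k+1, i+1)].
  V(2,0) = exp(-r*dt) * [p*25.995918 + (1-p)*4.142418] = 12.849744
  V(2,1) = exp(-r*dt) * [p*4.142418 + (1-p)*0.000000] = 1.672189
  V(2,2) = exp(-r*dt) * [p*0.000000 + (1-p)*0.000000] = 0.000000
  V(1,0) = exp(-r*dt) * [p*12.849744 + (1-p)*1.672189] = 6.138114
  V(1,1) = exp(-r*dt) * [p*1.672189 + (1-p)*0.000000] = 0.675021
  V(0,0) = exp(-r*dt) * [p*6.138114 + (1-p)*0.675021] = 2.861695


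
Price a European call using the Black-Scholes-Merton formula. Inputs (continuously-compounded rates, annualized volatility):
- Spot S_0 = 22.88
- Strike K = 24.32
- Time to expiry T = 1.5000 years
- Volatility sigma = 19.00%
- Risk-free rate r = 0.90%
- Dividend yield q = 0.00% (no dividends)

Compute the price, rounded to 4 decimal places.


Answer: Price = 1.6588

Derivation:
d1 = (ln(S/K) + (r - q + 0.5*sigma^2) * T) / (sigma * sqrt(T)) = -0.08792762
d2 = d1 - sigma * sqrt(T) = -0.32062914
exp(-rT) = 0.98659072; exp(-qT) = 1.00000000
C = S_0 * exp(-qT) * N(d1) - K * exp(-rT) * N(d2)
N(d1) = 0.46496710; N(d2) = 0.37424573
C = 22.8800 * 1.00000000 * 0.46496710 - 24.3200 * 0.98659072 * 0.37424573 = 1.6588


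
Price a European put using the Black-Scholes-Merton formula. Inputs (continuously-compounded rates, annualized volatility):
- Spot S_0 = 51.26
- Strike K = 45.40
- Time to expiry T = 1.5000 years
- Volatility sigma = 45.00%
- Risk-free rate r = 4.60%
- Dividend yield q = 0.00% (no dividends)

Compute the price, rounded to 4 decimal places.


d1 = (ln(S/K) + (r - q + 0.5*sigma^2) * T) / (sigma * sqrt(T)) = 0.62103386
d2 = d1 - sigma * sqrt(T) = 0.06989867
exp(-rT) = 0.93332668; exp(-qT) = 1.00000000
P = K * exp(-rT) * N(-d2) - S_0 * exp(-qT) * N(-d1)
N(-d1) = 0.26728867; N(-d2) = 0.47213716
P = 45.4000 * 0.93332668 * 0.47213716 - 51.2600 * 1.00000000 * 0.26728867 = 6.3047

Answer: Price = 6.3047


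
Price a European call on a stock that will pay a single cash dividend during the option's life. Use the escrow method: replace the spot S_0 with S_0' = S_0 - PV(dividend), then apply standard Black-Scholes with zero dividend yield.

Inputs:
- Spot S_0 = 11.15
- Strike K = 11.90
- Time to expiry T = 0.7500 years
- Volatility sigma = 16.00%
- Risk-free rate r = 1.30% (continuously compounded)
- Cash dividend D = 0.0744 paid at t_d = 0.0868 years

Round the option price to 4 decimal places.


Answer: Price = 0.3390

Derivation:
PV(D) = D * exp(-r * t_d) = 0.0744 * 0.99887224 = 0.07431609
S_0' = S_0 - PV(D) = 11.1500 - 0.07431609 = 11.07568391
d1 = (ln(S_0'/K) + (r + sigma^2/2)*T) / (sigma*sqrt(T)) = -0.37842664
d2 = d1 - sigma*sqrt(T) = -0.51699071
exp(-rT) = 0.99029738
N(d1) = 0.35255684; N(d2) = 0.30258132
C = S_0' * N(d1) - K * exp(-rT) * N(d2) = 11.07568391 * 0.35255684 - 11.9000 * 0.99029738 * 0.30258132 = 0.3390


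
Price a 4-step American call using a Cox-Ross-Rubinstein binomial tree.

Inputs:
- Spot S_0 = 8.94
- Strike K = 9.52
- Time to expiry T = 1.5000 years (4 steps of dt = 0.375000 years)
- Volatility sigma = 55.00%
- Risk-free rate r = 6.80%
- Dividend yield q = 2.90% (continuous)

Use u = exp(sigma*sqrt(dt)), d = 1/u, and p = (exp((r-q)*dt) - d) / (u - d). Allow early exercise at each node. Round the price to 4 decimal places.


Answer: Price = V(0,0) = 2.1963

Derivation:
dt = T/N = 0.375000
u = exp(sigma*sqrt(dt)) = 1.400466; d = 1/u = 0.714048
p = (exp((r-q)*dt) - d) / (u - d) = 0.438049
Discount per step: exp(-r*dt) = 0.974822
Stock lattice S(k, i) with i counting down-moves:
  k=0: S(0,0) = 8.9400
  k=1: S(1,0) = 12.5202; S(1,1) = 6.3836
  k=2: S(2,0) = 17.5341; S(2,1) = 8.9400; S(2,2) = 4.5582
  k=3: S(3,0) = 24.5558; S(3,1) = 12.5202; S(3,2) = 6.3836; S(3,3) = 3.2548
  k=4: S(4,0) = 34.3896; S(4,1) = 17.5341; S(4,2) = 8.9400; S(4,3) = 4.5582; S(4,4) = 2.3241
Terminal payoffs V(N, i) = max(S_T - K, 0):
  V(4,0) = 24.869626; V(4,1) = 8.014060; V(4,2) = 0.000000; V(4,3) = 0.000000; V(4,4) = 0.000000
Backward induction: V(k, i) = exp(-r*dt) * [p * V(k+1, i) + (1-p) * V(k+1, i+1)]; then take max(V_cont, immediate exercise) for American.
  V(3,0) = exp(-r*dt) * [p*24.869626 + (1-p)*8.014060] = 15.009943; exercise = 15.035850; V(3,0) = max -> 15.035850
  V(3,1) = exp(-r*dt) * [p*8.014060 + (1-p)*0.000000] = 3.422161; exercise = 3.000164; V(3,1) = max -> 3.422161
  V(3,2) = exp(-r*dt) * [p*0.000000 + (1-p)*0.000000] = 0.000000; exercise = 0.000000; V(3,2) = max -> 0.000000
  V(3,3) = exp(-r*dt) * [p*0.000000 + (1-p)*0.000000] = 0.000000; exercise = 0.000000; V(3,3) = max -> 0.000000
  V(2,0) = exp(-r*dt) * [p*15.035850 + (1-p)*3.422161] = 8.295272; exercise = 8.014060; V(2,0) = max -> 8.295272
  V(2,1) = exp(-r*dt) * [p*3.422161 + (1-p)*0.000000] = 1.461330; exercise = 0.000000; V(2,1) = max -> 1.461330
  V(2,2) = exp(-r*dt) * [p*0.000000 + (1-p)*0.000000] = 0.000000; exercise = 0.000000; V(2,2) = max -> 0.000000
  V(1,0) = exp(-r*dt) * [p*8.295272 + (1-p)*1.461330] = 4.342765; exercise = 3.000164; V(1,0) = max -> 4.342765
  V(1,1) = exp(-r*dt) * [p*1.461330 + (1-p)*0.000000] = 0.624017; exercise = 0.000000; V(1,1) = max -> 0.624017
  V(0,0) = exp(-r*dt) * [p*4.342765 + (1-p)*0.624017] = 2.196284; exercise = 0.000000; V(0,0) = max -> 2.196284


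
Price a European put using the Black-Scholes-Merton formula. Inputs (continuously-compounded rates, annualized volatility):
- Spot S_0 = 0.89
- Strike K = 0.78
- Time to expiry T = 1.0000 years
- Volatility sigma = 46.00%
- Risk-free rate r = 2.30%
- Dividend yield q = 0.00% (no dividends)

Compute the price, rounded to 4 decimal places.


Answer: Price = 0.0947

Derivation:
d1 = (ln(S/K) + (r - q + 0.5*sigma^2) * T) / (sigma * sqrt(T)) = 0.56679901
d2 = d1 - sigma * sqrt(T) = 0.10679901
exp(-rT) = 0.97726248; exp(-qT) = 1.00000000
P = K * exp(-rT) * N(-d2) - S_0 * exp(-qT) * N(-d1)
N(-d1) = 0.28542537; N(-d2) = 0.45747422
P = 0.7800 * 0.97726248 * 0.45747422 - 0.8900 * 1.00000000 * 0.28542537 = 0.0947


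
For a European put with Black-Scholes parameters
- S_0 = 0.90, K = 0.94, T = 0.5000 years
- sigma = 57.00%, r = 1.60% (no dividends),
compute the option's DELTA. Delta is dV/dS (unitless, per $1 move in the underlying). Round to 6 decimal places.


d1 = 0.1134841580; d2 = -0.2895667073
phi(d1) = 0.3963816139; exp(-qT) = 1.0000000000; exp(-rT) = 0.9920319148
N(-d1) = 0.4548233610
Delta = -exp(-qT) * N(-d1) = -1.0000000000 * 0.4548233610 = -0.454823

Answer: Delta = -0.454823


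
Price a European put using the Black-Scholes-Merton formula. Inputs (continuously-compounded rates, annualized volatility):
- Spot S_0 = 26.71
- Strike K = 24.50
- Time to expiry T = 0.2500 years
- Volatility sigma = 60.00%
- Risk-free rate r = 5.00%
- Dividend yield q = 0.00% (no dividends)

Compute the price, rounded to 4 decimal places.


Answer: Price = 1.9396

Derivation:
d1 = (ln(S/K) + (r - q + 0.5*sigma^2) * T) / (sigma * sqrt(T)) = 0.47954970
d2 = d1 - sigma * sqrt(T) = 0.17954970
exp(-rT) = 0.98757780; exp(-qT) = 1.00000000
P = K * exp(-rT) * N(-d2) - S_0 * exp(-qT) * N(-d1)
N(-d1) = 0.31577381; N(-d2) = 0.42875305
P = 24.5000 * 0.98757780 * 0.42875305 - 26.7100 * 1.00000000 * 0.31577381 = 1.9396


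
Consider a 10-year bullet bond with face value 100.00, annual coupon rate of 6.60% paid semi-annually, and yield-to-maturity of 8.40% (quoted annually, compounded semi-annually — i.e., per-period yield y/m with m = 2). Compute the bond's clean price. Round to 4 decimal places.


Answer: Price = 87.9825

Derivation:
Coupon per period c = face * coupon_rate / m = 3.300000
Periods per year m = 2; per-period yield y/m = 0.042000
Number of cashflows N = 20
Cashflows (t years, CF_t, discount factor 1/(1+y/m)^(m*t), PV):
  t = 0.5000: CF_t = 3.300000, DF = 0.959693, PV = 3.166987
  t = 1.0000: CF_t = 3.300000, DF = 0.921010, PV = 3.039335
  t = 1.5000: CF_t = 3.300000, DF = 0.883887, PV = 2.916828
  t = 2.0000: CF_t = 3.300000, DF = 0.848260, PV = 2.799259
  t = 2.5000: CF_t = 3.300000, DF = 0.814069, PV = 2.686429
  t = 3.0000: CF_t = 3.300000, DF = 0.781257, PV = 2.578147
  t = 3.5000: CF_t = 3.300000, DF = 0.749766, PV = 2.474229
  t = 4.0000: CF_t = 3.300000, DF = 0.719545, PV = 2.374500
  t = 4.5000: CF_t = 3.300000, DF = 0.690543, PV = 2.278791
  t = 5.0000: CF_t = 3.300000, DF = 0.662709, PV = 2.186939
  t = 5.5000: CF_t = 3.300000, DF = 0.635997, PV = 2.098790
  t = 6.0000: CF_t = 3.300000, DF = 0.610362, PV = 2.014194
  t = 6.5000: CF_t = 3.300000, DF = 0.585760, PV = 1.933008
  t = 7.0000: CF_t = 3.300000, DF = 0.562150, PV = 1.855094
  t = 7.5000: CF_t = 3.300000, DF = 0.539491, PV = 1.780320
  t = 8.0000: CF_t = 3.300000, DF = 0.517746, PV = 1.708561
  t = 8.5000: CF_t = 3.300000, DF = 0.496877, PV = 1.639694
  t = 9.0000: CF_t = 3.300000, DF = 0.476849, PV = 1.573602
  t = 9.5000: CF_t = 3.300000, DF = 0.457629, PV = 1.510175
  t = 10.0000: CF_t = 103.300000, DF = 0.439183, PV = 45.367614
Price P = sum_t PV_t = 87.982495


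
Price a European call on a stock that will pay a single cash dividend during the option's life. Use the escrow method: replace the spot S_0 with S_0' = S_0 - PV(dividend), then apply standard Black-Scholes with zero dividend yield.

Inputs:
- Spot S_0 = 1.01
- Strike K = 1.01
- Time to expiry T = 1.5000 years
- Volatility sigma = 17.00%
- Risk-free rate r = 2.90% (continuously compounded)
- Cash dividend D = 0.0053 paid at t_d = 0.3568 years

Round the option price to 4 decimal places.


Answer: Price = 0.1020

Derivation:
PV(D) = D * exp(-r * t_d) = 0.0053 * 0.98970615 = 0.00524544
S_0' = S_0 - PV(D) = 1.0100 - 0.00524544 = 1.00475456
d1 = (ln(S_0'/K) + (r + sigma^2/2)*T) / (sigma*sqrt(T)) = 0.28802138
d2 = d1 - sigma*sqrt(T) = 0.07981475
exp(-rT) = 0.95743255
N(d1) = 0.61333481; N(d2) = 0.53180770
C = S_0' * N(d1) - K * exp(-rT) * N(d2) = 1.00475456 * 0.61333481 - 1.0100 * 0.95743255 * 0.53180770 = 0.1020


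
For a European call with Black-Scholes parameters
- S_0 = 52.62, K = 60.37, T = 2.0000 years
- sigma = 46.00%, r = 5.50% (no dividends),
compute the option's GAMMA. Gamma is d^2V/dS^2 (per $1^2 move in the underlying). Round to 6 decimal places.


Answer: Gamma = 0.011196

Derivation:
d1 = 0.2831562725; d2 = -0.3673819662
phi(d1) = 0.3832655184; exp(-qT) = 1.0000000000; exp(-rT) = 0.8958341353
Gamma = exp(-qT) * phi(d1) / (S * sigma * sqrt(T)) = 1.0000000000 * 0.3832655184 / (52.6200 * 0.4600 * 1.4142135624) = 0.011196


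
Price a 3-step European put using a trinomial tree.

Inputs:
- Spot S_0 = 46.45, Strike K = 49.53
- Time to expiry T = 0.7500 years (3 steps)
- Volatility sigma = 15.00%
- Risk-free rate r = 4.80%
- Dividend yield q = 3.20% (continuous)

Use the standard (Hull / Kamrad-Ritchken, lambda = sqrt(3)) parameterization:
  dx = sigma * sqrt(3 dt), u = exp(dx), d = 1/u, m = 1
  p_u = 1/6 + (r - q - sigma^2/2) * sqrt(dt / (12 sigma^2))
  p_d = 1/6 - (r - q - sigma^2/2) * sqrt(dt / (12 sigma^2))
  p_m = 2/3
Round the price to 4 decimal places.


Answer: Price = V(0,0) = 3.9150

Derivation:
dt = T/N = 0.250000; dx = sigma*sqrt(3*dt) = 0.129904
u = exp(dx) = 1.138719; d = 1/u = 0.878180
p_u = 0.171237, p_m = 0.666667, p_d = 0.162096
Discount per step: exp(-r*dt) = 0.988072
Stock lattice S(k, j) with j the centered position index:
  k=0: S(0,+0) = 46.4500
  k=1: S(1,-1) = 40.7915; S(1,+0) = 46.4500; S(1,+1) = 52.8935
  k=2: S(2,-2) = 35.8222; S(2,-1) = 40.7915; S(2,+0) = 46.4500; S(2,+1) = 52.8935; S(2,+2) = 60.2308
  k=3: S(3,-3) = 31.4584; S(3,-2) = 35.8222; S(3,-1) = 40.7915; S(3,+0) = 46.4500; S(3,+1) = 52.8935; S(3,+2) = 60.2308; S(3,+3) = 68.5860
Terminal payoffs V(N, j) = max(K - S_T, 0):
  V(3,-3) = 18.071632; V(3,-2) = 13.707763; V(3,-1) = 8.738544; V(3,+0) = 3.080000; V(3,+1) = 0.000000; V(3,+2) = 0.000000; V(3,+3) = 0.000000
Backward induction: V(k, j) = exp(-r*dt) * [p_u * V(k+1, j+1) + p_m * V(k+1, j) + p_d * V(k+1, j-1)]
  V(2,-2) = exp(-r*dt) * [p_u*8.738544 + p_m*13.707763 + p_d*18.071632] = 13.402415
  V(2,-1) = exp(-r*dt) * [p_u*3.080000 + p_m*8.738544 + p_d*13.707763] = 8.472794
  V(2,+0) = exp(-r*dt) * [p_u*0.000000 + p_m*3.080000 + p_d*8.738544] = 3.428427
  V(2,+1) = exp(-r*dt) * [p_u*0.000000 + p_m*0.000000 + p_d*3.080000] = 0.493300
  V(2,+2) = exp(-r*dt) * [p_u*0.000000 + p_m*0.000000 + p_d*0.000000] = 0.000000
  V(1,-1) = exp(-r*dt) * [p_u*3.428427 + p_m*8.472794 + p_d*13.402415] = 8.307788
  V(1,+0) = exp(-r*dt) * [p_u*0.493300 + p_m*3.428427 + p_d*8.472794] = 3.698842
  V(1,+1) = exp(-r*dt) * [p_u*0.000000 + p_m*0.493300 + p_d*3.428427] = 0.874049
  V(0,+0) = exp(-r*dt) * [p_u*0.874049 + p_m*3.698842 + p_d*8.307788] = 3.914961


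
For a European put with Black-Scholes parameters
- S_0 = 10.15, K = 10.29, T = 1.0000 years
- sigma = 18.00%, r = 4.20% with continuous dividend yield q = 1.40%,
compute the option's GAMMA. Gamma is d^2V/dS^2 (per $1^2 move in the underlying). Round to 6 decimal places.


Answer: Gamma = 0.212254

Derivation:
d1 = 0.1694508647; d2 = -0.0105491353
phi(d1) = 0.3932556652; exp(-qT) = 0.9860975443; exp(-rT) = 0.9588697806
Gamma = exp(-qT) * phi(d1) / (S * sigma * sqrt(T)) = 0.9860975443 * 0.3932556652 / (10.1500 * 0.1800 * 1.0000000000) = 0.212254


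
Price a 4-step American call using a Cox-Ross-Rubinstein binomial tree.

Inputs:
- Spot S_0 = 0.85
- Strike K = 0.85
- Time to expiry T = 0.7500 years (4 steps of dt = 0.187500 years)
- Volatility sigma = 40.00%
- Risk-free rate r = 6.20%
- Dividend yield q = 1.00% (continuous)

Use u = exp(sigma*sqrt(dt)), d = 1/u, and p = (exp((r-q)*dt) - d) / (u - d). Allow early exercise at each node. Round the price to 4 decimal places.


dt = T/N = 0.187500
u = exp(sigma*sqrt(dt)) = 1.189110; d = 1/u = 0.840965
p = (exp((r-q)*dt) - d) / (u - d) = 0.484949
Discount per step: exp(-r*dt) = 0.988442
Stock lattice S(k, i) with i counting down-moves:
  k=0: S(0,0) = 0.8500
  k=1: S(1,0) = 1.0107; S(1,1) = 0.7148
  k=2: S(2,0) = 1.2019; S(2,1) = 0.8500; S(2,2) = 0.6011
  k=3: S(3,0) = 1.4292; S(3,1) = 1.0107; S(3,2) = 0.7148; S(3,3) = 0.5055
  k=4: S(4,0) = 1.6994; S(4,1) = 1.2019; S(4,2) = 0.8500; S(4,3) = 0.6011; S(4,4) = 0.4251
Terminal payoffs V(N, i) = max(S_T - K, 0):
  V(4,0) = 0.849444; V(4,1) = 0.351885; V(4,2) = 0.000000; V(4,3) = 0.000000; V(4,4) = 0.000000
Backward induction: V(k, i) = exp(-r*dt) * [p * V(k+1, i) + (1-p) * V(k+1, i+1)]; then take max(V_cont, immediate exercise) for American.
  V(3,0) = exp(-r*dt) * [p*0.849444 + (1-p)*0.351885] = 0.586320; exercise = 0.579174; V(3,0) = max -> 0.586320
  V(3,1) = exp(-r*dt) * [p*0.351885 + (1-p)*0.000000] = 0.168674; exercise = 0.160743; V(3,1) = max -> 0.168674
  V(3,2) = exp(-r*dt) * [p*0.000000 + (1-p)*0.000000] = 0.000000; exercise = 0.000000; V(3,2) = max -> 0.000000
  V(3,3) = exp(-r*dt) * [p*0.000000 + (1-p)*0.000000] = 0.000000; exercise = 0.000000; V(3,3) = max -> 0.000000
  V(2,0) = exp(-r*dt) * [p*0.586320 + (1-p)*0.168674] = 0.366921; exercise = 0.351885; V(2,0) = max -> 0.366921
  V(2,1) = exp(-r*dt) * [p*0.168674 + (1-p)*0.000000] = 0.080853; exercise = 0.000000; V(2,1) = max -> 0.080853
  V(2,2) = exp(-r*dt) * [p*0.000000 + (1-p)*0.000000] = 0.000000; exercise = 0.000000; V(2,2) = max -> 0.000000
  V(1,0) = exp(-r*dt) * [p*0.366921 + (1-p)*0.080853] = 0.217044; exercise = 0.160743; V(1,0) = max -> 0.217044
  V(1,1) = exp(-r*dt) * [p*0.080853 + (1-p)*0.000000] = 0.038756; exercise = 0.000000; V(1,1) = max -> 0.038756
  V(0,0) = exp(-r*dt) * [p*0.217044 + (1-p)*0.038756] = 0.123769; exercise = 0.000000; V(0,0) = max -> 0.123769

Answer: Price = V(0,0) = 0.1238


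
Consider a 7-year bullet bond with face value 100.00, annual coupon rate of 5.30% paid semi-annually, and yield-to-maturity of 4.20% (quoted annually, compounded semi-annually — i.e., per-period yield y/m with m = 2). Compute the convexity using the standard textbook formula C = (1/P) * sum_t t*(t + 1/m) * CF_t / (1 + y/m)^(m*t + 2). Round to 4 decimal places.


Coupon per period c = face * coupon_rate / m = 2.650000
Periods per year m = 2; per-period yield y/m = 0.021000
Number of cashflows N = 14
Cashflows (t years, CF_t, discount factor 1/(1+y/m)^(m*t), PV):
  t = 0.5000: CF_t = 2.650000, DF = 0.979432, PV = 2.595495
  t = 1.0000: CF_t = 2.650000, DF = 0.959287, PV = 2.542110
  t = 1.5000: CF_t = 2.650000, DF = 0.939556, PV = 2.489824
  t = 2.0000: CF_t = 2.650000, DF = 0.920231, PV = 2.438613
  t = 2.5000: CF_t = 2.650000, DF = 0.901304, PV = 2.388456
  t = 3.0000: CF_t = 2.650000, DF = 0.882766, PV = 2.339330
  t = 3.5000: CF_t = 2.650000, DF = 0.864609, PV = 2.291214
  t = 4.0000: CF_t = 2.650000, DF = 0.846826, PV = 2.244088
  t = 4.5000: CF_t = 2.650000, DF = 0.829408, PV = 2.197932
  t = 5.0000: CF_t = 2.650000, DF = 0.812349, PV = 2.152724
  t = 5.5000: CF_t = 2.650000, DF = 0.795640, PV = 2.108447
  t = 6.0000: CF_t = 2.650000, DF = 0.779276, PV = 2.065080
  t = 6.5000: CF_t = 2.650000, DF = 0.763247, PV = 2.022606
  t = 7.0000: CF_t = 102.650000, DF = 0.747549, PV = 76.735895
Price P = sum_t PV_t = 106.611814
Convexity numerator sum_t t*(t + 1/m) * CF_t / (1+y/m)^(m*t + 2):
  t = 0.5000: term = 1.244912
  t = 1.0000: term = 3.657920
  t = 1.5000: term = 7.165367
  t = 2.0000: term = 11.696648
  t = 2.5000: term = 17.184106
  t = 3.0000: term = 23.562927
  t = 3.5000: term = 30.771044
  t = 4.0000: term = 38.749041
  t = 4.5000: term = 47.440060
  t = 5.0000: term = 56.789712
  t = 5.5000: term = 66.745988
  t = 6.0000: term = 77.259180
  t = 6.5000: term = 88.281792
  t = 7.0000: term = 3864.616322
Convexity = (1/P) * sum = 4335.165017 / 106.611814 = 40.663083

Answer: Convexity = 40.6631


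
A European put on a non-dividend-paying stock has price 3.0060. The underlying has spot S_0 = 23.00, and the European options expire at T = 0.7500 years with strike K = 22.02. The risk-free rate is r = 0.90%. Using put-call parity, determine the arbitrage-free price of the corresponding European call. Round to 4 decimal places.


Answer: Call price = 4.1341

Derivation:
Put-call parity: C - P = S_0 * exp(-qT) - K * exp(-rT).
S_0 * exp(-qT) = 23.0000 * 1.00000000 = 23.00000000
K * exp(-rT) = 22.0200 * 0.99327273 = 21.87186552
C = P + S*exp(-qT) - K*exp(-rT)
C = 3.0060 + 23.00000000 - 21.87186552 = 4.1341


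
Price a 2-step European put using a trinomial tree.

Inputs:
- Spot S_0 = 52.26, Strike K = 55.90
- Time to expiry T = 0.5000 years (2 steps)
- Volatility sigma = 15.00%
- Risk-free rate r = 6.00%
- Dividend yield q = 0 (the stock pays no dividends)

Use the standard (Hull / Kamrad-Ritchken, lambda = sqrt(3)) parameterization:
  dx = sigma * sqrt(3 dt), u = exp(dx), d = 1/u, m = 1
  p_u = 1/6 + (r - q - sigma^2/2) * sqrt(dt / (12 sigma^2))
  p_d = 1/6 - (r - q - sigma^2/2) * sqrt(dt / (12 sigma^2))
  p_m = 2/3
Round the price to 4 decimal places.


Answer: Price = V(0,0) = 3.5183

Derivation:
dt = T/N = 0.250000; dx = sigma*sqrt(3*dt) = 0.129904
u = exp(dx) = 1.138719; d = 1/u = 0.878180
p_u = 0.213576, p_m = 0.666667, p_d = 0.119757
Discount per step: exp(-r*dt) = 0.985112
Stock lattice S(k, j) with j the centered position index:
  k=0: S(0,+0) = 52.2600
  k=1: S(1,-1) = 45.8937; S(1,+0) = 52.2600; S(1,+1) = 59.5094
  k=2: S(2,-2) = 40.3029; S(2,-1) = 45.8937; S(2,+0) = 52.2600; S(2,+1) = 59.5094; S(2,+2) = 67.7645
Terminal payoffs V(N, j) = max(K - S_T, 0):
  V(2,-2) = 15.597091; V(2,-1) = 10.006319; V(2,+0) = 3.640000; V(2,+1) = 0.000000; V(2,+2) = 0.000000
Backward induction: V(k, j) = exp(-r*dt) * [p_u * V(k+1, j+1) + p_m * V(k+1, j) + p_d * V(k+1, j-1)]
  V(1,-1) = exp(-r*dt) * [p_u*3.640000 + p_m*10.006319 + p_d*15.597091] = 9.177458
  V(1,+0) = exp(-r*dt) * [p_u*0.000000 + p_m*3.640000 + p_d*10.006319] = 3.571024
  V(1,+1) = exp(-r*dt) * [p_u*0.000000 + p_m*0.000000 + p_d*3.640000] = 0.429425
  V(0,+0) = exp(-r*dt) * [p_u*0.429425 + p_m*3.571024 + p_d*9.177458] = 3.518290


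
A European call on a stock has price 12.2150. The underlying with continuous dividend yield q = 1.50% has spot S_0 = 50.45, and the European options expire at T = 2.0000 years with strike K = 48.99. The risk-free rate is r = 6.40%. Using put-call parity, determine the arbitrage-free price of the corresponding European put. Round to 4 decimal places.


Answer: Put price = 6.3600

Derivation:
Put-call parity: C - P = S_0 * exp(-qT) - K * exp(-rT).
S_0 * exp(-qT) = 50.4500 * 0.97044553 = 48.95897717
K * exp(-rT) = 48.9900 * 0.87985338 = 43.10401704
P = C - S*exp(-qT) + K*exp(-rT)
P = 12.2150 - 48.95897717 + 43.10401704 = 6.3600


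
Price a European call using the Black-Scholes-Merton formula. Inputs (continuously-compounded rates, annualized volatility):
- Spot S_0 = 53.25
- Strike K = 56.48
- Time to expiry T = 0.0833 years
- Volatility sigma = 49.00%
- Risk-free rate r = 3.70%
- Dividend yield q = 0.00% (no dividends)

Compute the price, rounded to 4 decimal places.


d1 = (ln(S/K) + (r - q + 0.5*sigma^2) * T) / (sigma * sqrt(T)) = -0.32389836
d2 = d1 - sigma * sqrt(T) = -0.46532089
exp(-rT) = 0.99692264; exp(-qT) = 1.00000000
C = S_0 * exp(-qT) * N(d1) - K * exp(-rT) * N(d2)
N(d1) = 0.37300749; N(d2) = 0.32085084
C = 53.2500 * 1.00000000 * 0.37300749 - 56.4800 * 0.99692264 * 0.32085084 = 1.7968

Answer: Price = 1.7968


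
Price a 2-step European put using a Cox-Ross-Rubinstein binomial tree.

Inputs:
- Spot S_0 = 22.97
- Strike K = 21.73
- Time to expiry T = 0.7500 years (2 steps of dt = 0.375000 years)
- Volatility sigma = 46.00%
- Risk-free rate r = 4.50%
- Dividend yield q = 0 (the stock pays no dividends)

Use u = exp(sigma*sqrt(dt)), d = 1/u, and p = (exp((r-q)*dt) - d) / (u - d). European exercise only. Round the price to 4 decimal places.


dt = T/N = 0.375000
u = exp(sigma*sqrt(dt)) = 1.325370; d = 1/u = 0.754507
p = (exp((r-q)*dt) - d) / (u - d) = 0.459851
Discount per step: exp(-r*dt) = 0.983267
Stock lattice S(k, i) with i counting down-moves:
  k=0: S(0,0) = 22.9700
  k=1: S(1,0) = 30.4437; S(1,1) = 17.3310
  k=2: S(2,0) = 40.3492; S(2,1) = 22.9700; S(2,2) = 13.0764
Terminal payoffs V(N, i) = max(K - S_T, 0):
  V(2,0) = 0.000000; V(2,1) = 0.000000; V(2,2) = 8.653635
Backward induction: V(k, i) = exp(-r*dt) * [p * V(k+1, i) + (1-p) * V(k+1, i+1)].
  V(1,0) = exp(-r*dt) * [p*0.000000 + (1-p)*0.000000] = 0.000000
  V(1,1) = exp(-r*dt) * [p*0.000000 + (1-p)*8.653635] = 4.596040
  V(0,0) = exp(-r*dt) * [p*0.000000 + (1-p)*4.596040] = 2.441007

Answer: Price = V(0,0) = 2.4410


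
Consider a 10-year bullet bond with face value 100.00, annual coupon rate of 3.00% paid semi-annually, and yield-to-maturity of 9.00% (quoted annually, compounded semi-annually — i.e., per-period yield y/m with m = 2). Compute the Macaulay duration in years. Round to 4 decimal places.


Coupon per period c = face * coupon_rate / m = 1.500000
Periods per year m = 2; per-period yield y/m = 0.045000
Number of cashflows N = 20
Cashflows (t years, CF_t, discount factor 1/(1+y/m)^(m*t), PV):
  t = 0.5000: CF_t = 1.500000, DF = 0.956938, PV = 1.435407
  t = 1.0000: CF_t = 1.500000, DF = 0.915730, PV = 1.373595
  t = 1.5000: CF_t = 1.500000, DF = 0.876297, PV = 1.314445
  t = 2.0000: CF_t = 1.500000, DF = 0.838561, PV = 1.257842
  t = 2.5000: CF_t = 1.500000, DF = 0.802451, PV = 1.203677
  t = 3.0000: CF_t = 1.500000, DF = 0.767896, PV = 1.151844
  t = 3.5000: CF_t = 1.500000, DF = 0.734828, PV = 1.102243
  t = 4.0000: CF_t = 1.500000, DF = 0.703185, PV = 1.054778
  t = 4.5000: CF_t = 1.500000, DF = 0.672904, PV = 1.009357
  t = 5.0000: CF_t = 1.500000, DF = 0.643928, PV = 0.965892
  t = 5.5000: CF_t = 1.500000, DF = 0.616199, PV = 0.924298
  t = 6.0000: CF_t = 1.500000, DF = 0.589664, PV = 0.884496
  t = 6.5000: CF_t = 1.500000, DF = 0.564272, PV = 0.846407
  t = 7.0000: CF_t = 1.500000, DF = 0.539973, PV = 0.809959
  t = 7.5000: CF_t = 1.500000, DF = 0.516720, PV = 0.775081
  t = 8.0000: CF_t = 1.500000, DF = 0.494469, PV = 0.741704
  t = 8.5000: CF_t = 1.500000, DF = 0.473176, PV = 0.709765
  t = 9.0000: CF_t = 1.500000, DF = 0.452800, PV = 0.679201
  t = 9.5000: CF_t = 1.500000, DF = 0.433302, PV = 0.649953
  t = 10.0000: CF_t = 101.500000, DF = 0.414643, PV = 42.086250
Price P = sum_t PV_t = 60.976191
Macaulay numerator sum_t t * PV_t:
  t * PV_t at t = 0.5000: 0.717703
  t * PV_t at t = 1.0000: 1.373595
  t * PV_t at t = 1.5000: 1.971667
  t * PV_t at t = 2.0000: 2.515684
  t * PV_t at t = 2.5000: 3.009191
  t * PV_t at t = 3.0000: 3.455531
  t * PV_t at t = 3.5000: 3.857849
  t * PV_t at t = 4.0000: 4.219111
  t * PV_t at t = 4.5000: 4.542105
  t * PV_t at t = 5.0000: 4.829458
  t * PV_t at t = 5.5000: 5.083640
  t * PV_t at t = 6.0000: 5.306975
  t * PV_t at t = 6.5000: 5.501648
  t * PV_t at t = 7.0000: 5.669715
  t * PV_t at t = 7.5000: 5.813105
  t * PV_t at t = 8.0000: 5.933632
  t * PV_t at t = 8.5000: 6.032999
  t * PV_t at t = 9.0000: 6.112805
  t * PV_t at t = 9.5000: 6.174550
  t * PV_t at t = 10.0000: 420.862503
Macaulay duration D = (sum_t t * PV_t) / P = 502.983466 / 60.976191 = 8.248850

Answer: Macaulay duration = 8.2489 years


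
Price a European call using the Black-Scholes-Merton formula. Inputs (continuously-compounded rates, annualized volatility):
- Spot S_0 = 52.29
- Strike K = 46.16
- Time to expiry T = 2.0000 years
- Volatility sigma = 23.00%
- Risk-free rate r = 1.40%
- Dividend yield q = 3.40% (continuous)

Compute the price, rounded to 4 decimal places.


Answer: Price = 8.2409

Derivation:
d1 = (ln(S/K) + (r - q + 0.5*sigma^2) * T) / (sigma * sqrt(T)) = 0.42300827
d2 = d1 - sigma * sqrt(T) = 0.09773915
exp(-rT) = 0.97238837; exp(-qT) = 0.93426047
C = S_0 * exp(-qT) * N(d1) - K * exp(-rT) * N(d2)
N(d1) = 0.66385538; N(d2) = 0.53893028
C = 52.2900 * 0.93426047 * 0.66385538 - 46.1600 * 0.97238837 * 0.53893028 = 8.2409


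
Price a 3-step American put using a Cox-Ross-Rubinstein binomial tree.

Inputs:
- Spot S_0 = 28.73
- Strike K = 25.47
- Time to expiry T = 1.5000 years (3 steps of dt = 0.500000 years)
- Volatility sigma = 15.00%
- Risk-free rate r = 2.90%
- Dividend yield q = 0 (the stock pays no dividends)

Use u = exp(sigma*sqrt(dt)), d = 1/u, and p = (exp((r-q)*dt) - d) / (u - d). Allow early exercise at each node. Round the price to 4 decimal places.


Answer: Price = V(0,0) = 0.4543

Derivation:
dt = T/N = 0.500000
u = exp(sigma*sqrt(dt)) = 1.111895; d = 1/u = 0.899365
p = (exp((r-q)*dt) - d) / (u - d) = 0.542231
Discount per step: exp(-r*dt) = 0.985605
Stock lattice S(k, i) with i counting down-moves:
  k=0: S(0,0) = 28.7300
  k=1: S(1,0) = 31.9448; S(1,1) = 25.8388
  k=2: S(2,0) = 35.5192; S(2,1) = 28.7300; S(2,2) = 23.2385
  k=3: S(3,0) = 39.4937; S(3,1) = 31.9448; S(3,2) = 25.8388; S(3,3) = 20.8999
Terminal payoffs V(N, i) = max(K - S_T, 0):
  V(3,0) = 0.000000; V(3,1) = 0.000000; V(3,2) = 0.000000; V(3,3) = 4.570112
Backward induction: V(k, i) = exp(-r*dt) * [p * V(k+1, i) + (1-p) * V(k+1, i+1)]; then take max(V_cont, immediate exercise) for American.
  V(2,0) = exp(-r*dt) * [p*0.000000 + (1-p)*0.000000] = 0.000000; exercise = 0.000000; V(2,0) = max -> 0.000000
  V(2,1) = exp(-r*dt) * [p*0.000000 + (1-p)*0.000000] = 0.000000; exercise = 0.000000; V(2,1) = max -> 0.000000
  V(2,2) = exp(-r*dt) * [p*0.000000 + (1-p)*4.570112] = 2.061939; exercise = 2.231513; V(2,2) = max -> 2.231513
  V(1,0) = exp(-r*dt) * [p*0.000000 + (1-p)*0.000000] = 0.000000; exercise = 0.000000; V(1,0) = max -> 0.000000
  V(1,1) = exp(-r*dt) * [p*0.000000 + (1-p)*2.231513] = 1.006812; exercise = 0.000000; V(1,1) = max -> 1.006812
  V(0,0) = exp(-r*dt) * [p*0.000000 + (1-p)*1.006812] = 0.454253; exercise = 0.000000; V(0,0) = max -> 0.454253


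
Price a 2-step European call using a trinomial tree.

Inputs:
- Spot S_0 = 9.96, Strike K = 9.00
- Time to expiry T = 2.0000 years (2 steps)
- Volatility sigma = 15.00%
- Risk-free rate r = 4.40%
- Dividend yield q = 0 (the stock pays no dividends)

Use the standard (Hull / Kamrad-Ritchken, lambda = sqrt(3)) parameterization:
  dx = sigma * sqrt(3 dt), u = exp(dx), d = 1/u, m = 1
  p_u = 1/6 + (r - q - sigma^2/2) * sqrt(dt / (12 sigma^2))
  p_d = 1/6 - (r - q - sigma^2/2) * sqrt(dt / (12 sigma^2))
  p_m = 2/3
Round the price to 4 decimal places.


Answer: Price = V(0,0) = 1.9048

Derivation:
dt = T/N = 1.000000; dx = sigma*sqrt(3*dt) = 0.259808
u = exp(dx) = 1.296681; d = 1/u = 0.771200
p_u = 0.229694, p_m = 0.666667, p_d = 0.103639
Discount per step: exp(-r*dt) = 0.956954
Stock lattice S(k, j) with j the centered position index:
  k=0: S(0,+0) = 9.9600
  k=1: S(1,-1) = 7.6812; S(1,+0) = 9.9600; S(1,+1) = 12.9149
  k=2: S(2,-2) = 5.9237; S(2,-1) = 7.6812; S(2,+0) = 9.9600; S(2,+1) = 12.9149; S(2,+2) = 16.7466
Terminal payoffs V(N, j) = max(S_T - K, 0):
  V(2,-2) = 0.000000; V(2,-1) = 0.000000; V(2,+0) = 0.960000; V(2,+1) = 3.914939; V(2,+2) = 7.746551
Backward induction: V(k, j) = exp(-r*dt) * [p_u * V(k+1, j+1) + p_m * V(k+1, j) + p_d * V(k+1, j-1)]
  V(1,-1) = exp(-r*dt) * [p_u*0.960000 + p_m*0.000000 + p_d*0.000000] = 0.211014
  V(1,+0) = exp(-r*dt) * [p_u*3.914939 + p_m*0.960000 + p_d*0.000000] = 1.472980
  V(1,+1) = exp(-r*dt) * [p_u*7.746551 + p_m*3.914939 + p_d*0.960000] = 4.295565
  V(0,+0) = exp(-r*dt) * [p_u*4.295565 + p_m*1.472980 + p_d*0.211014] = 1.904838


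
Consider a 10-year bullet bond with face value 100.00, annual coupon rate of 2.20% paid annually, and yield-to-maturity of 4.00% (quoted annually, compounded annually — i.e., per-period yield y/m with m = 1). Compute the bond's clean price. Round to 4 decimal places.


Coupon per period c = face * coupon_rate / m = 2.200000
Periods per year m = 1; per-period yield y/m = 0.040000
Number of cashflows N = 10
Cashflows (t years, CF_t, discount factor 1/(1+y/m)^(m*t), PV):
  t = 1.0000: CF_t = 2.200000, DF = 0.961538, PV = 2.115385
  t = 2.0000: CF_t = 2.200000, DF = 0.924556, PV = 2.034024
  t = 3.0000: CF_t = 2.200000, DF = 0.888996, PV = 1.955792
  t = 4.0000: CF_t = 2.200000, DF = 0.854804, PV = 1.880569
  t = 5.0000: CF_t = 2.200000, DF = 0.821927, PV = 1.808240
  t = 6.0000: CF_t = 2.200000, DF = 0.790315, PV = 1.738692
  t = 7.0000: CF_t = 2.200000, DF = 0.759918, PV = 1.671819
  t = 8.0000: CF_t = 2.200000, DF = 0.730690, PV = 1.607518
  t = 9.0000: CF_t = 2.200000, DF = 0.702587, PV = 1.545691
  t = 10.0000: CF_t = 102.200000, DF = 0.675564, PV = 69.042658
Price P = sum_t PV_t = 85.400388

Answer: Price = 85.4004


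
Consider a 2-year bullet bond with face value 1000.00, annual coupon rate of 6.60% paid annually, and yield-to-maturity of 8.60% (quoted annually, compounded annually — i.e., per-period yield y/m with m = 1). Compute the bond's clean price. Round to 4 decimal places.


Answer: Price = 964.6260

Derivation:
Coupon per period c = face * coupon_rate / m = 66.000000
Periods per year m = 1; per-period yield y/m = 0.086000
Number of cashflows N = 2
Cashflows (t years, CF_t, discount factor 1/(1+y/m)^(m*t), PV):
  t = 1.0000: CF_t = 66.000000, DF = 0.920810, PV = 60.773481
  t = 2.0000: CF_t = 1066.000000, DF = 0.847892, PV = 903.852480
Price P = sum_t PV_t = 964.625961
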